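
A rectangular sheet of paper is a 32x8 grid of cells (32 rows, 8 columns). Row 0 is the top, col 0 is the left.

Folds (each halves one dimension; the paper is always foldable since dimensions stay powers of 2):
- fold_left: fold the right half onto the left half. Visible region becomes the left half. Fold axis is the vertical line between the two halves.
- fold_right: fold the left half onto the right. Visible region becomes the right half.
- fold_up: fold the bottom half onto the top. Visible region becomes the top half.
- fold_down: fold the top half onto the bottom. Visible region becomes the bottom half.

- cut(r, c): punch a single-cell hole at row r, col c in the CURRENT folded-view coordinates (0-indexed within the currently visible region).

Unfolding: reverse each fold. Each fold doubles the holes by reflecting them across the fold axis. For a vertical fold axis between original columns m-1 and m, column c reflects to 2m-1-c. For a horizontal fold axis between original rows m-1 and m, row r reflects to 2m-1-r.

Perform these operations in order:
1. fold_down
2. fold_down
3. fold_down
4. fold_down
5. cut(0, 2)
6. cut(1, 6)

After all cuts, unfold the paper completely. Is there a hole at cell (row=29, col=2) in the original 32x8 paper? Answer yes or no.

Answer: yes

Derivation:
Op 1 fold_down: fold axis h@16; visible region now rows[16,32) x cols[0,8) = 16x8
Op 2 fold_down: fold axis h@24; visible region now rows[24,32) x cols[0,8) = 8x8
Op 3 fold_down: fold axis h@28; visible region now rows[28,32) x cols[0,8) = 4x8
Op 4 fold_down: fold axis h@30; visible region now rows[30,32) x cols[0,8) = 2x8
Op 5 cut(0, 2): punch at orig (30,2); cuts so far [(30, 2)]; region rows[30,32) x cols[0,8) = 2x8
Op 6 cut(1, 6): punch at orig (31,6); cuts so far [(30, 2), (31, 6)]; region rows[30,32) x cols[0,8) = 2x8
Unfold 1 (reflect across h@30): 4 holes -> [(28, 6), (29, 2), (30, 2), (31, 6)]
Unfold 2 (reflect across h@28): 8 holes -> [(24, 6), (25, 2), (26, 2), (27, 6), (28, 6), (29, 2), (30, 2), (31, 6)]
Unfold 3 (reflect across h@24): 16 holes -> [(16, 6), (17, 2), (18, 2), (19, 6), (20, 6), (21, 2), (22, 2), (23, 6), (24, 6), (25, 2), (26, 2), (27, 6), (28, 6), (29, 2), (30, 2), (31, 6)]
Unfold 4 (reflect across h@16): 32 holes -> [(0, 6), (1, 2), (2, 2), (3, 6), (4, 6), (5, 2), (6, 2), (7, 6), (8, 6), (9, 2), (10, 2), (11, 6), (12, 6), (13, 2), (14, 2), (15, 6), (16, 6), (17, 2), (18, 2), (19, 6), (20, 6), (21, 2), (22, 2), (23, 6), (24, 6), (25, 2), (26, 2), (27, 6), (28, 6), (29, 2), (30, 2), (31, 6)]
Holes: [(0, 6), (1, 2), (2, 2), (3, 6), (4, 6), (5, 2), (6, 2), (7, 6), (8, 6), (9, 2), (10, 2), (11, 6), (12, 6), (13, 2), (14, 2), (15, 6), (16, 6), (17, 2), (18, 2), (19, 6), (20, 6), (21, 2), (22, 2), (23, 6), (24, 6), (25, 2), (26, 2), (27, 6), (28, 6), (29, 2), (30, 2), (31, 6)]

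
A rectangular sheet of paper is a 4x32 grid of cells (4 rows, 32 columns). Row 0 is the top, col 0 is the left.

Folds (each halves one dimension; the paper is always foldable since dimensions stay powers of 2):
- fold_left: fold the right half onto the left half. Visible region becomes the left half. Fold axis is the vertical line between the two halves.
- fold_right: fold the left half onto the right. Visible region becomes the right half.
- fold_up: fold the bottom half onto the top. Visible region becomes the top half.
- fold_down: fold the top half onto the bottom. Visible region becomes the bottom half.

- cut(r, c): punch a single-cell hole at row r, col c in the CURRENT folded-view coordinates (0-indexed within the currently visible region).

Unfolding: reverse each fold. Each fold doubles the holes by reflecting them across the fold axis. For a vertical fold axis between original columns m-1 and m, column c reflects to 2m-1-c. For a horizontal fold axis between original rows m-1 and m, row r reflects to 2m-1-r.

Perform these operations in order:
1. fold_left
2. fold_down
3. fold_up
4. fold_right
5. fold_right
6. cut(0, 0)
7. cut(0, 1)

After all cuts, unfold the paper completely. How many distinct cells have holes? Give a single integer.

Op 1 fold_left: fold axis v@16; visible region now rows[0,4) x cols[0,16) = 4x16
Op 2 fold_down: fold axis h@2; visible region now rows[2,4) x cols[0,16) = 2x16
Op 3 fold_up: fold axis h@3; visible region now rows[2,3) x cols[0,16) = 1x16
Op 4 fold_right: fold axis v@8; visible region now rows[2,3) x cols[8,16) = 1x8
Op 5 fold_right: fold axis v@12; visible region now rows[2,3) x cols[12,16) = 1x4
Op 6 cut(0, 0): punch at orig (2,12); cuts so far [(2, 12)]; region rows[2,3) x cols[12,16) = 1x4
Op 7 cut(0, 1): punch at orig (2,13); cuts so far [(2, 12), (2, 13)]; region rows[2,3) x cols[12,16) = 1x4
Unfold 1 (reflect across v@12): 4 holes -> [(2, 10), (2, 11), (2, 12), (2, 13)]
Unfold 2 (reflect across v@8): 8 holes -> [(2, 2), (2, 3), (2, 4), (2, 5), (2, 10), (2, 11), (2, 12), (2, 13)]
Unfold 3 (reflect across h@3): 16 holes -> [(2, 2), (2, 3), (2, 4), (2, 5), (2, 10), (2, 11), (2, 12), (2, 13), (3, 2), (3, 3), (3, 4), (3, 5), (3, 10), (3, 11), (3, 12), (3, 13)]
Unfold 4 (reflect across h@2): 32 holes -> [(0, 2), (0, 3), (0, 4), (0, 5), (0, 10), (0, 11), (0, 12), (0, 13), (1, 2), (1, 3), (1, 4), (1, 5), (1, 10), (1, 11), (1, 12), (1, 13), (2, 2), (2, 3), (2, 4), (2, 5), (2, 10), (2, 11), (2, 12), (2, 13), (3, 2), (3, 3), (3, 4), (3, 5), (3, 10), (3, 11), (3, 12), (3, 13)]
Unfold 5 (reflect across v@16): 64 holes -> [(0, 2), (0, 3), (0, 4), (0, 5), (0, 10), (0, 11), (0, 12), (0, 13), (0, 18), (0, 19), (0, 20), (0, 21), (0, 26), (0, 27), (0, 28), (0, 29), (1, 2), (1, 3), (1, 4), (1, 5), (1, 10), (1, 11), (1, 12), (1, 13), (1, 18), (1, 19), (1, 20), (1, 21), (1, 26), (1, 27), (1, 28), (1, 29), (2, 2), (2, 3), (2, 4), (2, 5), (2, 10), (2, 11), (2, 12), (2, 13), (2, 18), (2, 19), (2, 20), (2, 21), (2, 26), (2, 27), (2, 28), (2, 29), (3, 2), (3, 3), (3, 4), (3, 5), (3, 10), (3, 11), (3, 12), (3, 13), (3, 18), (3, 19), (3, 20), (3, 21), (3, 26), (3, 27), (3, 28), (3, 29)]

Answer: 64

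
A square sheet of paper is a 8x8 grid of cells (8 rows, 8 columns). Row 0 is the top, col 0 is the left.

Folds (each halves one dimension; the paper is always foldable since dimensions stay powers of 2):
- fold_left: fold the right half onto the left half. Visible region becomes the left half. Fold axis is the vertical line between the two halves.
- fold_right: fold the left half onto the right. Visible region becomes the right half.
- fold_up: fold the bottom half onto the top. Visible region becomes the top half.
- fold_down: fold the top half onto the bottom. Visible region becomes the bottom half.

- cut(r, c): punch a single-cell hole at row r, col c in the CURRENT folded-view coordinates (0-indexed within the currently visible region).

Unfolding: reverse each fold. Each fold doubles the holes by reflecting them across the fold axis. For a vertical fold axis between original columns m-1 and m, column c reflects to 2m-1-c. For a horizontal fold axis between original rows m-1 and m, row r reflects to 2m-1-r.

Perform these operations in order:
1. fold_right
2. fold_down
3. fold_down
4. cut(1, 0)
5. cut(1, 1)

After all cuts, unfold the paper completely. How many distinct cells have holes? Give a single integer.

Op 1 fold_right: fold axis v@4; visible region now rows[0,8) x cols[4,8) = 8x4
Op 2 fold_down: fold axis h@4; visible region now rows[4,8) x cols[4,8) = 4x4
Op 3 fold_down: fold axis h@6; visible region now rows[6,8) x cols[4,8) = 2x4
Op 4 cut(1, 0): punch at orig (7,4); cuts so far [(7, 4)]; region rows[6,8) x cols[4,8) = 2x4
Op 5 cut(1, 1): punch at orig (7,5); cuts so far [(7, 4), (7, 5)]; region rows[6,8) x cols[4,8) = 2x4
Unfold 1 (reflect across h@6): 4 holes -> [(4, 4), (4, 5), (7, 4), (7, 5)]
Unfold 2 (reflect across h@4): 8 holes -> [(0, 4), (0, 5), (3, 4), (3, 5), (4, 4), (4, 5), (7, 4), (7, 5)]
Unfold 3 (reflect across v@4): 16 holes -> [(0, 2), (0, 3), (0, 4), (0, 5), (3, 2), (3, 3), (3, 4), (3, 5), (4, 2), (4, 3), (4, 4), (4, 5), (7, 2), (7, 3), (7, 4), (7, 5)]

Answer: 16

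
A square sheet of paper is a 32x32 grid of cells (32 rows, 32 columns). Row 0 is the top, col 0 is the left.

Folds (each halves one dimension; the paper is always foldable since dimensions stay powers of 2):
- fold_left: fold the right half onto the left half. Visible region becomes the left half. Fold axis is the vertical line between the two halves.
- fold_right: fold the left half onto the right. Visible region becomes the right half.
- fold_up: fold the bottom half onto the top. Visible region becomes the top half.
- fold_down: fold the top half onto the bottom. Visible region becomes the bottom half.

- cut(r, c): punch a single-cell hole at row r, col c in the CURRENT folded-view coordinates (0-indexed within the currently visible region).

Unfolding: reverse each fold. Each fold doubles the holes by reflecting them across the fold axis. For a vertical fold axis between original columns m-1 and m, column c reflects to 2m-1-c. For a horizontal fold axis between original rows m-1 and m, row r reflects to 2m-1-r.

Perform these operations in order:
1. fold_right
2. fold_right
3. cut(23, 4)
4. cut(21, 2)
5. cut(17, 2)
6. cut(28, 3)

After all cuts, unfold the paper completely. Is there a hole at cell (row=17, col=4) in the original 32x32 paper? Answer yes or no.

Answer: no

Derivation:
Op 1 fold_right: fold axis v@16; visible region now rows[0,32) x cols[16,32) = 32x16
Op 2 fold_right: fold axis v@24; visible region now rows[0,32) x cols[24,32) = 32x8
Op 3 cut(23, 4): punch at orig (23,28); cuts so far [(23, 28)]; region rows[0,32) x cols[24,32) = 32x8
Op 4 cut(21, 2): punch at orig (21,26); cuts so far [(21, 26), (23, 28)]; region rows[0,32) x cols[24,32) = 32x8
Op 5 cut(17, 2): punch at orig (17,26); cuts so far [(17, 26), (21, 26), (23, 28)]; region rows[0,32) x cols[24,32) = 32x8
Op 6 cut(28, 3): punch at orig (28,27); cuts so far [(17, 26), (21, 26), (23, 28), (28, 27)]; region rows[0,32) x cols[24,32) = 32x8
Unfold 1 (reflect across v@24): 8 holes -> [(17, 21), (17, 26), (21, 21), (21, 26), (23, 19), (23, 28), (28, 20), (28, 27)]
Unfold 2 (reflect across v@16): 16 holes -> [(17, 5), (17, 10), (17, 21), (17, 26), (21, 5), (21, 10), (21, 21), (21, 26), (23, 3), (23, 12), (23, 19), (23, 28), (28, 4), (28, 11), (28, 20), (28, 27)]
Holes: [(17, 5), (17, 10), (17, 21), (17, 26), (21, 5), (21, 10), (21, 21), (21, 26), (23, 3), (23, 12), (23, 19), (23, 28), (28, 4), (28, 11), (28, 20), (28, 27)]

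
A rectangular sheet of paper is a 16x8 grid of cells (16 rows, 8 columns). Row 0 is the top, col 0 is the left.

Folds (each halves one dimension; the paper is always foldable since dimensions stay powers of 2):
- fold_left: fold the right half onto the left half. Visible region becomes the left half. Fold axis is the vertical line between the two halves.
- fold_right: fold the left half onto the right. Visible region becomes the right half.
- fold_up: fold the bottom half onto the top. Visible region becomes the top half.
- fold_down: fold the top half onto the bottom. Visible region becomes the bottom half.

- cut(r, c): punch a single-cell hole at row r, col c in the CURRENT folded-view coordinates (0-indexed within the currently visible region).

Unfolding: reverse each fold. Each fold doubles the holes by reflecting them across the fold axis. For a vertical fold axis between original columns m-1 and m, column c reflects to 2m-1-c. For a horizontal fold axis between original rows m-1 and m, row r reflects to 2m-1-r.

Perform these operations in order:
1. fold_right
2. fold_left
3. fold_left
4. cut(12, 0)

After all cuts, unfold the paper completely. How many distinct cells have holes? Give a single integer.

Op 1 fold_right: fold axis v@4; visible region now rows[0,16) x cols[4,8) = 16x4
Op 2 fold_left: fold axis v@6; visible region now rows[0,16) x cols[4,6) = 16x2
Op 3 fold_left: fold axis v@5; visible region now rows[0,16) x cols[4,5) = 16x1
Op 4 cut(12, 0): punch at orig (12,4); cuts so far [(12, 4)]; region rows[0,16) x cols[4,5) = 16x1
Unfold 1 (reflect across v@5): 2 holes -> [(12, 4), (12, 5)]
Unfold 2 (reflect across v@6): 4 holes -> [(12, 4), (12, 5), (12, 6), (12, 7)]
Unfold 3 (reflect across v@4): 8 holes -> [(12, 0), (12, 1), (12, 2), (12, 3), (12, 4), (12, 5), (12, 6), (12, 7)]

Answer: 8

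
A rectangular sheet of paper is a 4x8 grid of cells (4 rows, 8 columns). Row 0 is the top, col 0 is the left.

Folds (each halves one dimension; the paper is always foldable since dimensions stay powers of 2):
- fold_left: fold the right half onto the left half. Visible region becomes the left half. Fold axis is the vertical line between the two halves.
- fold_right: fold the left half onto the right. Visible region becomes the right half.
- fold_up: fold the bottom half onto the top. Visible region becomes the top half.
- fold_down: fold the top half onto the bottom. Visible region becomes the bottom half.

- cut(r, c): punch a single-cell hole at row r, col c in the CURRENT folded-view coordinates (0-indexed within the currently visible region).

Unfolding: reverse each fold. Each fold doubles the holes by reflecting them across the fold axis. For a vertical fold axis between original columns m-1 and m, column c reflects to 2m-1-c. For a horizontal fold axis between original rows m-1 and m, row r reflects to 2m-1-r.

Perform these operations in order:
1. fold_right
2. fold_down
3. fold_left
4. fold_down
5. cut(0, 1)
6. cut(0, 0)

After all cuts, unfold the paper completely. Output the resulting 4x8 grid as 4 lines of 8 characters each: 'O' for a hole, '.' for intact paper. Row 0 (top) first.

Op 1 fold_right: fold axis v@4; visible region now rows[0,4) x cols[4,8) = 4x4
Op 2 fold_down: fold axis h@2; visible region now rows[2,4) x cols[4,8) = 2x4
Op 3 fold_left: fold axis v@6; visible region now rows[2,4) x cols[4,6) = 2x2
Op 4 fold_down: fold axis h@3; visible region now rows[3,4) x cols[4,6) = 1x2
Op 5 cut(0, 1): punch at orig (3,5); cuts so far [(3, 5)]; region rows[3,4) x cols[4,6) = 1x2
Op 6 cut(0, 0): punch at orig (3,4); cuts so far [(3, 4), (3, 5)]; region rows[3,4) x cols[4,6) = 1x2
Unfold 1 (reflect across h@3): 4 holes -> [(2, 4), (2, 5), (3, 4), (3, 5)]
Unfold 2 (reflect across v@6): 8 holes -> [(2, 4), (2, 5), (2, 6), (2, 7), (3, 4), (3, 5), (3, 6), (3, 7)]
Unfold 3 (reflect across h@2): 16 holes -> [(0, 4), (0, 5), (0, 6), (0, 7), (1, 4), (1, 5), (1, 6), (1, 7), (2, 4), (2, 5), (2, 6), (2, 7), (3, 4), (3, 5), (3, 6), (3, 7)]
Unfold 4 (reflect across v@4): 32 holes -> [(0, 0), (0, 1), (0, 2), (0, 3), (0, 4), (0, 5), (0, 6), (0, 7), (1, 0), (1, 1), (1, 2), (1, 3), (1, 4), (1, 5), (1, 6), (1, 7), (2, 0), (2, 1), (2, 2), (2, 3), (2, 4), (2, 5), (2, 6), (2, 7), (3, 0), (3, 1), (3, 2), (3, 3), (3, 4), (3, 5), (3, 6), (3, 7)]

Answer: OOOOOOOO
OOOOOOOO
OOOOOOOO
OOOOOOOO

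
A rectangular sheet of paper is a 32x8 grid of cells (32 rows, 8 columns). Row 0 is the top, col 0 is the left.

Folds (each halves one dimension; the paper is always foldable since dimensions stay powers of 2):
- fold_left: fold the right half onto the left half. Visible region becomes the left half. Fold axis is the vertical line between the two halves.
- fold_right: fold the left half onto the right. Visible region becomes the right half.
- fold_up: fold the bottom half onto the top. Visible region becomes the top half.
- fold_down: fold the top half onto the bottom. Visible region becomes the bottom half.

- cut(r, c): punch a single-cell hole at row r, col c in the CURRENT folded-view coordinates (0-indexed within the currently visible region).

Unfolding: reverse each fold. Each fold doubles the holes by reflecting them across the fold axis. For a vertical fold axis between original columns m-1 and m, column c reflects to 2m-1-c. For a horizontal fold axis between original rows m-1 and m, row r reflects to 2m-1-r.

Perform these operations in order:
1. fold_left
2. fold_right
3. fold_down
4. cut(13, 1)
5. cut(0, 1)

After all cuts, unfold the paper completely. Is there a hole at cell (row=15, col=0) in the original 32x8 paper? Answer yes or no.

Op 1 fold_left: fold axis v@4; visible region now rows[0,32) x cols[0,4) = 32x4
Op 2 fold_right: fold axis v@2; visible region now rows[0,32) x cols[2,4) = 32x2
Op 3 fold_down: fold axis h@16; visible region now rows[16,32) x cols[2,4) = 16x2
Op 4 cut(13, 1): punch at orig (29,3); cuts so far [(29, 3)]; region rows[16,32) x cols[2,4) = 16x2
Op 5 cut(0, 1): punch at orig (16,3); cuts so far [(16, 3), (29, 3)]; region rows[16,32) x cols[2,4) = 16x2
Unfold 1 (reflect across h@16): 4 holes -> [(2, 3), (15, 3), (16, 3), (29, 3)]
Unfold 2 (reflect across v@2): 8 holes -> [(2, 0), (2, 3), (15, 0), (15, 3), (16, 0), (16, 3), (29, 0), (29, 3)]
Unfold 3 (reflect across v@4): 16 holes -> [(2, 0), (2, 3), (2, 4), (2, 7), (15, 0), (15, 3), (15, 4), (15, 7), (16, 0), (16, 3), (16, 4), (16, 7), (29, 0), (29, 3), (29, 4), (29, 7)]
Holes: [(2, 0), (2, 3), (2, 4), (2, 7), (15, 0), (15, 3), (15, 4), (15, 7), (16, 0), (16, 3), (16, 4), (16, 7), (29, 0), (29, 3), (29, 4), (29, 7)]

Answer: yes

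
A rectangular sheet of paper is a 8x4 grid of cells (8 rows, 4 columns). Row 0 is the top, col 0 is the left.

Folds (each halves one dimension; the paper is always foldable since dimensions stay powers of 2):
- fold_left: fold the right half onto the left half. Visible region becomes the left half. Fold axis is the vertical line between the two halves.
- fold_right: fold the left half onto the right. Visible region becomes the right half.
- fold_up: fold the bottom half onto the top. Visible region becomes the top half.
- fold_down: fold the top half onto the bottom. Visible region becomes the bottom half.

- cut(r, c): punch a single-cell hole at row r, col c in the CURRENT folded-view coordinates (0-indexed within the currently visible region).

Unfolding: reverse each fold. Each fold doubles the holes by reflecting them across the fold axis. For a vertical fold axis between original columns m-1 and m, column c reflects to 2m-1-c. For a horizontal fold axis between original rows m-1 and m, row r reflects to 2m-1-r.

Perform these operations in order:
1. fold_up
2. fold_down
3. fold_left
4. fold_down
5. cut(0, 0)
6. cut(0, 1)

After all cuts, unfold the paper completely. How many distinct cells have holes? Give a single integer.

Answer: 32

Derivation:
Op 1 fold_up: fold axis h@4; visible region now rows[0,4) x cols[0,4) = 4x4
Op 2 fold_down: fold axis h@2; visible region now rows[2,4) x cols[0,4) = 2x4
Op 3 fold_left: fold axis v@2; visible region now rows[2,4) x cols[0,2) = 2x2
Op 4 fold_down: fold axis h@3; visible region now rows[3,4) x cols[0,2) = 1x2
Op 5 cut(0, 0): punch at orig (3,0); cuts so far [(3, 0)]; region rows[3,4) x cols[0,2) = 1x2
Op 6 cut(0, 1): punch at orig (3,1); cuts so far [(3, 0), (3, 1)]; region rows[3,4) x cols[0,2) = 1x2
Unfold 1 (reflect across h@3): 4 holes -> [(2, 0), (2, 1), (3, 0), (3, 1)]
Unfold 2 (reflect across v@2): 8 holes -> [(2, 0), (2, 1), (2, 2), (2, 3), (3, 0), (3, 1), (3, 2), (3, 3)]
Unfold 3 (reflect across h@2): 16 holes -> [(0, 0), (0, 1), (0, 2), (0, 3), (1, 0), (1, 1), (1, 2), (1, 3), (2, 0), (2, 1), (2, 2), (2, 3), (3, 0), (3, 1), (3, 2), (3, 3)]
Unfold 4 (reflect across h@4): 32 holes -> [(0, 0), (0, 1), (0, 2), (0, 3), (1, 0), (1, 1), (1, 2), (1, 3), (2, 0), (2, 1), (2, 2), (2, 3), (3, 0), (3, 1), (3, 2), (3, 3), (4, 0), (4, 1), (4, 2), (4, 3), (5, 0), (5, 1), (5, 2), (5, 3), (6, 0), (6, 1), (6, 2), (6, 3), (7, 0), (7, 1), (7, 2), (7, 3)]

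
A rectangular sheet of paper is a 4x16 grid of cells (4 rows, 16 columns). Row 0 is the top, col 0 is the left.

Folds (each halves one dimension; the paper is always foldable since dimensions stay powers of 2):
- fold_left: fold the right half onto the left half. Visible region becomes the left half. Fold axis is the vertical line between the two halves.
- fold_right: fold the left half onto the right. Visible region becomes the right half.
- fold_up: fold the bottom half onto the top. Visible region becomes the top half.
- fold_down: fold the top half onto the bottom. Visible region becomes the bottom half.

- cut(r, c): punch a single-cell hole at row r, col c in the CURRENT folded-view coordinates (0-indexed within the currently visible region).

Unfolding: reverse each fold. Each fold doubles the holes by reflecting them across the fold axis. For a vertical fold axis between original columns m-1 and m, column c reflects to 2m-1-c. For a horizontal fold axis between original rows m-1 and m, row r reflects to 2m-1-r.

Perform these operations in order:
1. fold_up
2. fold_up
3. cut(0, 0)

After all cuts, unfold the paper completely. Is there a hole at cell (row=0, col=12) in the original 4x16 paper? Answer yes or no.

Answer: no

Derivation:
Op 1 fold_up: fold axis h@2; visible region now rows[0,2) x cols[0,16) = 2x16
Op 2 fold_up: fold axis h@1; visible region now rows[0,1) x cols[0,16) = 1x16
Op 3 cut(0, 0): punch at orig (0,0); cuts so far [(0, 0)]; region rows[0,1) x cols[0,16) = 1x16
Unfold 1 (reflect across h@1): 2 holes -> [(0, 0), (1, 0)]
Unfold 2 (reflect across h@2): 4 holes -> [(0, 0), (1, 0), (2, 0), (3, 0)]
Holes: [(0, 0), (1, 0), (2, 0), (3, 0)]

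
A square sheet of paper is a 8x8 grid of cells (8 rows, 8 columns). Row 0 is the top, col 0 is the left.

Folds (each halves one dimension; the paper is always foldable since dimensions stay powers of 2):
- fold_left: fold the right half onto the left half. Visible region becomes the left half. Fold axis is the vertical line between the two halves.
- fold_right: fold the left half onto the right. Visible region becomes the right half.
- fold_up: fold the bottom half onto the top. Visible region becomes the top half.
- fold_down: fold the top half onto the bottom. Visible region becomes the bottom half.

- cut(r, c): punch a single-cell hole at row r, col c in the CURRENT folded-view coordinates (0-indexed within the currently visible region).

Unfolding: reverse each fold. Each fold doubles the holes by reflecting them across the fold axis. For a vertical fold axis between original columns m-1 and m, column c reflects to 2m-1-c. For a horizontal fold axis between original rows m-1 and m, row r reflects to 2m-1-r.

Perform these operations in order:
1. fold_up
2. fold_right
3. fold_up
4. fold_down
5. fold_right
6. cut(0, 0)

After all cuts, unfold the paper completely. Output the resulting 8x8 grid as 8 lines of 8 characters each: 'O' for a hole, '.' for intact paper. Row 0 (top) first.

Answer: .OO..OO.
.OO..OO.
.OO..OO.
.OO..OO.
.OO..OO.
.OO..OO.
.OO..OO.
.OO..OO.

Derivation:
Op 1 fold_up: fold axis h@4; visible region now rows[0,4) x cols[0,8) = 4x8
Op 2 fold_right: fold axis v@4; visible region now rows[0,4) x cols[4,8) = 4x4
Op 3 fold_up: fold axis h@2; visible region now rows[0,2) x cols[4,8) = 2x4
Op 4 fold_down: fold axis h@1; visible region now rows[1,2) x cols[4,8) = 1x4
Op 5 fold_right: fold axis v@6; visible region now rows[1,2) x cols[6,8) = 1x2
Op 6 cut(0, 0): punch at orig (1,6); cuts so far [(1, 6)]; region rows[1,2) x cols[6,8) = 1x2
Unfold 1 (reflect across v@6): 2 holes -> [(1, 5), (1, 6)]
Unfold 2 (reflect across h@1): 4 holes -> [(0, 5), (0, 6), (1, 5), (1, 6)]
Unfold 3 (reflect across h@2): 8 holes -> [(0, 5), (0, 6), (1, 5), (1, 6), (2, 5), (2, 6), (3, 5), (3, 6)]
Unfold 4 (reflect across v@4): 16 holes -> [(0, 1), (0, 2), (0, 5), (0, 6), (1, 1), (1, 2), (1, 5), (1, 6), (2, 1), (2, 2), (2, 5), (2, 6), (3, 1), (3, 2), (3, 5), (3, 6)]
Unfold 5 (reflect across h@4): 32 holes -> [(0, 1), (0, 2), (0, 5), (0, 6), (1, 1), (1, 2), (1, 5), (1, 6), (2, 1), (2, 2), (2, 5), (2, 6), (3, 1), (3, 2), (3, 5), (3, 6), (4, 1), (4, 2), (4, 5), (4, 6), (5, 1), (5, 2), (5, 5), (5, 6), (6, 1), (6, 2), (6, 5), (6, 6), (7, 1), (7, 2), (7, 5), (7, 6)]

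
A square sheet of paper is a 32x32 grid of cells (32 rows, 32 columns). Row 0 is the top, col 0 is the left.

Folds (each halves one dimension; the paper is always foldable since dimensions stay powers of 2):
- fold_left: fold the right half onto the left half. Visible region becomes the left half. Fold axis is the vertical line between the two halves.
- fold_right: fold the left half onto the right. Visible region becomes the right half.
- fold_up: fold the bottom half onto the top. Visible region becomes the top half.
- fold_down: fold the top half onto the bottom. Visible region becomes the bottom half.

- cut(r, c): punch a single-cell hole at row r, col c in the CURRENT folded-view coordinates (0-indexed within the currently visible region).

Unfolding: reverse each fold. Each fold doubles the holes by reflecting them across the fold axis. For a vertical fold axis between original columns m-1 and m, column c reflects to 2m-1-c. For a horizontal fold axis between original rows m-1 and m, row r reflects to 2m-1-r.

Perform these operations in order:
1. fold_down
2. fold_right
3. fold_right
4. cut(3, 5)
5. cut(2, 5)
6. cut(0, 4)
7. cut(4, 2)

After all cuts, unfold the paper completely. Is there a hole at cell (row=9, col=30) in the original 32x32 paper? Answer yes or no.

Op 1 fold_down: fold axis h@16; visible region now rows[16,32) x cols[0,32) = 16x32
Op 2 fold_right: fold axis v@16; visible region now rows[16,32) x cols[16,32) = 16x16
Op 3 fold_right: fold axis v@24; visible region now rows[16,32) x cols[24,32) = 16x8
Op 4 cut(3, 5): punch at orig (19,29); cuts so far [(19, 29)]; region rows[16,32) x cols[24,32) = 16x8
Op 5 cut(2, 5): punch at orig (18,29); cuts so far [(18, 29), (19, 29)]; region rows[16,32) x cols[24,32) = 16x8
Op 6 cut(0, 4): punch at orig (16,28); cuts so far [(16, 28), (18, 29), (19, 29)]; region rows[16,32) x cols[24,32) = 16x8
Op 7 cut(4, 2): punch at orig (20,26); cuts so far [(16, 28), (18, 29), (19, 29), (20, 26)]; region rows[16,32) x cols[24,32) = 16x8
Unfold 1 (reflect across v@24): 8 holes -> [(16, 19), (16, 28), (18, 18), (18, 29), (19, 18), (19, 29), (20, 21), (20, 26)]
Unfold 2 (reflect across v@16): 16 holes -> [(16, 3), (16, 12), (16, 19), (16, 28), (18, 2), (18, 13), (18, 18), (18, 29), (19, 2), (19, 13), (19, 18), (19, 29), (20, 5), (20, 10), (20, 21), (20, 26)]
Unfold 3 (reflect across h@16): 32 holes -> [(11, 5), (11, 10), (11, 21), (11, 26), (12, 2), (12, 13), (12, 18), (12, 29), (13, 2), (13, 13), (13, 18), (13, 29), (15, 3), (15, 12), (15, 19), (15, 28), (16, 3), (16, 12), (16, 19), (16, 28), (18, 2), (18, 13), (18, 18), (18, 29), (19, 2), (19, 13), (19, 18), (19, 29), (20, 5), (20, 10), (20, 21), (20, 26)]
Holes: [(11, 5), (11, 10), (11, 21), (11, 26), (12, 2), (12, 13), (12, 18), (12, 29), (13, 2), (13, 13), (13, 18), (13, 29), (15, 3), (15, 12), (15, 19), (15, 28), (16, 3), (16, 12), (16, 19), (16, 28), (18, 2), (18, 13), (18, 18), (18, 29), (19, 2), (19, 13), (19, 18), (19, 29), (20, 5), (20, 10), (20, 21), (20, 26)]

Answer: no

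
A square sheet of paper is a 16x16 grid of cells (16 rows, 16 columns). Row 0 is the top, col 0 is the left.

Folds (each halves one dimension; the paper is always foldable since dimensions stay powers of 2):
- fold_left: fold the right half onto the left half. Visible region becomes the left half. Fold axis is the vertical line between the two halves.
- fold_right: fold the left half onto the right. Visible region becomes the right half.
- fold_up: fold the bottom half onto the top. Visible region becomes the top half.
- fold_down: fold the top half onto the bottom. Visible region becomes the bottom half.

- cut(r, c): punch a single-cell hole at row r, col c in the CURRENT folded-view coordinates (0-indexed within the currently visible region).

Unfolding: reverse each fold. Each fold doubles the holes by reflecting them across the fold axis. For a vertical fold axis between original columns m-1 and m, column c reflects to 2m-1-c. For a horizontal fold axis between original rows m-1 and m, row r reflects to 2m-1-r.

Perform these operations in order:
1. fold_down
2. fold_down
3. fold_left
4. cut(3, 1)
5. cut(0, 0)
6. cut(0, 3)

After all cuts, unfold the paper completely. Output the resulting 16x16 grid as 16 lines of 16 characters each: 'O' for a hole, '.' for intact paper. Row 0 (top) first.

Op 1 fold_down: fold axis h@8; visible region now rows[8,16) x cols[0,16) = 8x16
Op 2 fold_down: fold axis h@12; visible region now rows[12,16) x cols[0,16) = 4x16
Op 3 fold_left: fold axis v@8; visible region now rows[12,16) x cols[0,8) = 4x8
Op 4 cut(3, 1): punch at orig (15,1); cuts so far [(15, 1)]; region rows[12,16) x cols[0,8) = 4x8
Op 5 cut(0, 0): punch at orig (12,0); cuts so far [(12, 0), (15, 1)]; region rows[12,16) x cols[0,8) = 4x8
Op 6 cut(0, 3): punch at orig (12,3); cuts so far [(12, 0), (12, 3), (15, 1)]; region rows[12,16) x cols[0,8) = 4x8
Unfold 1 (reflect across v@8): 6 holes -> [(12, 0), (12, 3), (12, 12), (12, 15), (15, 1), (15, 14)]
Unfold 2 (reflect across h@12): 12 holes -> [(8, 1), (8, 14), (11, 0), (11, 3), (11, 12), (11, 15), (12, 0), (12, 3), (12, 12), (12, 15), (15, 1), (15, 14)]
Unfold 3 (reflect across h@8): 24 holes -> [(0, 1), (0, 14), (3, 0), (3, 3), (3, 12), (3, 15), (4, 0), (4, 3), (4, 12), (4, 15), (7, 1), (7, 14), (8, 1), (8, 14), (11, 0), (11, 3), (11, 12), (11, 15), (12, 0), (12, 3), (12, 12), (12, 15), (15, 1), (15, 14)]

Answer: .O............O.
................
................
O..O........O..O
O..O........O..O
................
................
.O............O.
.O............O.
................
................
O..O........O..O
O..O........O..O
................
................
.O............O.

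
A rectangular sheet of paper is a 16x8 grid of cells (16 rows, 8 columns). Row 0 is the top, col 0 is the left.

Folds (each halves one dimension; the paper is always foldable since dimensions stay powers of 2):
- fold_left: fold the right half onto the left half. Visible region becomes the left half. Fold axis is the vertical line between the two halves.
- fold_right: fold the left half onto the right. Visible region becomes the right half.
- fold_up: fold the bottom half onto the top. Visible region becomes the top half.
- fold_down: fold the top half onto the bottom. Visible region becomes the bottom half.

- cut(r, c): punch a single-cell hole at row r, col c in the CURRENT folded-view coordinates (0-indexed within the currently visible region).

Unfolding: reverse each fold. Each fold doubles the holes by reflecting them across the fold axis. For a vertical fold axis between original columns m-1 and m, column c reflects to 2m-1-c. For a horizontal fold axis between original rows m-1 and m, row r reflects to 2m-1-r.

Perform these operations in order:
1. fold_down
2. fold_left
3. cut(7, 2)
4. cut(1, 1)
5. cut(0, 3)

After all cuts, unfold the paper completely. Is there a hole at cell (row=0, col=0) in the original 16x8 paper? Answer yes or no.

Answer: no

Derivation:
Op 1 fold_down: fold axis h@8; visible region now rows[8,16) x cols[0,8) = 8x8
Op 2 fold_left: fold axis v@4; visible region now rows[8,16) x cols[0,4) = 8x4
Op 3 cut(7, 2): punch at orig (15,2); cuts so far [(15, 2)]; region rows[8,16) x cols[0,4) = 8x4
Op 4 cut(1, 1): punch at orig (9,1); cuts so far [(9, 1), (15, 2)]; region rows[8,16) x cols[0,4) = 8x4
Op 5 cut(0, 3): punch at orig (8,3); cuts so far [(8, 3), (9, 1), (15, 2)]; region rows[8,16) x cols[0,4) = 8x4
Unfold 1 (reflect across v@4): 6 holes -> [(8, 3), (8, 4), (9, 1), (9, 6), (15, 2), (15, 5)]
Unfold 2 (reflect across h@8): 12 holes -> [(0, 2), (0, 5), (6, 1), (6, 6), (7, 3), (7, 4), (8, 3), (8, 4), (9, 1), (9, 6), (15, 2), (15, 5)]
Holes: [(0, 2), (0, 5), (6, 1), (6, 6), (7, 3), (7, 4), (8, 3), (8, 4), (9, 1), (9, 6), (15, 2), (15, 5)]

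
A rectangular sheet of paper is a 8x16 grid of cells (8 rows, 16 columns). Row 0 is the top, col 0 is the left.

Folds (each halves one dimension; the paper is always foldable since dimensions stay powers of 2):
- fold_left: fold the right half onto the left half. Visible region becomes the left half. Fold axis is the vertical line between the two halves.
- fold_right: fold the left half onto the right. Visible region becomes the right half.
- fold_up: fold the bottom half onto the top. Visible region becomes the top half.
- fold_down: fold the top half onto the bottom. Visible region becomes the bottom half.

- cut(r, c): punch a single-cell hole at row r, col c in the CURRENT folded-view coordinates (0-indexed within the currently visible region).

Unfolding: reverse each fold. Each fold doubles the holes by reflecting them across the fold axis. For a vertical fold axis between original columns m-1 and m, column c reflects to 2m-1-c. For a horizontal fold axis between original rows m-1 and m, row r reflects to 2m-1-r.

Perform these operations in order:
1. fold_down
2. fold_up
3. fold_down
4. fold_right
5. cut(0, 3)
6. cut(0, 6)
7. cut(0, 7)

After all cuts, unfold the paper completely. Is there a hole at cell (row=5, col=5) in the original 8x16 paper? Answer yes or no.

Op 1 fold_down: fold axis h@4; visible region now rows[4,8) x cols[0,16) = 4x16
Op 2 fold_up: fold axis h@6; visible region now rows[4,6) x cols[0,16) = 2x16
Op 3 fold_down: fold axis h@5; visible region now rows[5,6) x cols[0,16) = 1x16
Op 4 fold_right: fold axis v@8; visible region now rows[5,6) x cols[8,16) = 1x8
Op 5 cut(0, 3): punch at orig (5,11); cuts so far [(5, 11)]; region rows[5,6) x cols[8,16) = 1x8
Op 6 cut(0, 6): punch at orig (5,14); cuts so far [(5, 11), (5, 14)]; region rows[5,6) x cols[8,16) = 1x8
Op 7 cut(0, 7): punch at orig (5,15); cuts so far [(5, 11), (5, 14), (5, 15)]; region rows[5,6) x cols[8,16) = 1x8
Unfold 1 (reflect across v@8): 6 holes -> [(5, 0), (5, 1), (5, 4), (5, 11), (5, 14), (5, 15)]
Unfold 2 (reflect across h@5): 12 holes -> [(4, 0), (4, 1), (4, 4), (4, 11), (4, 14), (4, 15), (5, 0), (5, 1), (5, 4), (5, 11), (5, 14), (5, 15)]
Unfold 3 (reflect across h@6): 24 holes -> [(4, 0), (4, 1), (4, 4), (4, 11), (4, 14), (4, 15), (5, 0), (5, 1), (5, 4), (5, 11), (5, 14), (5, 15), (6, 0), (6, 1), (6, 4), (6, 11), (6, 14), (6, 15), (7, 0), (7, 1), (7, 4), (7, 11), (7, 14), (7, 15)]
Unfold 4 (reflect across h@4): 48 holes -> [(0, 0), (0, 1), (0, 4), (0, 11), (0, 14), (0, 15), (1, 0), (1, 1), (1, 4), (1, 11), (1, 14), (1, 15), (2, 0), (2, 1), (2, 4), (2, 11), (2, 14), (2, 15), (3, 0), (3, 1), (3, 4), (3, 11), (3, 14), (3, 15), (4, 0), (4, 1), (4, 4), (4, 11), (4, 14), (4, 15), (5, 0), (5, 1), (5, 4), (5, 11), (5, 14), (5, 15), (6, 0), (6, 1), (6, 4), (6, 11), (6, 14), (6, 15), (7, 0), (7, 1), (7, 4), (7, 11), (7, 14), (7, 15)]
Holes: [(0, 0), (0, 1), (0, 4), (0, 11), (0, 14), (0, 15), (1, 0), (1, 1), (1, 4), (1, 11), (1, 14), (1, 15), (2, 0), (2, 1), (2, 4), (2, 11), (2, 14), (2, 15), (3, 0), (3, 1), (3, 4), (3, 11), (3, 14), (3, 15), (4, 0), (4, 1), (4, 4), (4, 11), (4, 14), (4, 15), (5, 0), (5, 1), (5, 4), (5, 11), (5, 14), (5, 15), (6, 0), (6, 1), (6, 4), (6, 11), (6, 14), (6, 15), (7, 0), (7, 1), (7, 4), (7, 11), (7, 14), (7, 15)]

Answer: no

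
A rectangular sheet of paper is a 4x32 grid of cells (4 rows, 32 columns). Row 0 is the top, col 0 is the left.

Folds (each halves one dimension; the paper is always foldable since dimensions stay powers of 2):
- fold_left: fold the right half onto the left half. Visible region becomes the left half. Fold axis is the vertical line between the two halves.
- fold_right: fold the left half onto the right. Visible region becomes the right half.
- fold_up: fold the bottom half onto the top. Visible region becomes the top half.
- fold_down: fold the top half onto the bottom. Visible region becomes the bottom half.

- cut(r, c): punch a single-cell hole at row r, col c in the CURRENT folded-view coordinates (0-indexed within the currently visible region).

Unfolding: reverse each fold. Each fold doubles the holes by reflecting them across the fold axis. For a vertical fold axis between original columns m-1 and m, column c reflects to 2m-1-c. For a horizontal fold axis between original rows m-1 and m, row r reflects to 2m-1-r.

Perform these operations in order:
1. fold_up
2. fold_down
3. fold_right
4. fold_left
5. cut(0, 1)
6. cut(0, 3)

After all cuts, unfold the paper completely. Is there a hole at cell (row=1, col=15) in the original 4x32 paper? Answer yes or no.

Answer: no

Derivation:
Op 1 fold_up: fold axis h@2; visible region now rows[0,2) x cols[0,32) = 2x32
Op 2 fold_down: fold axis h@1; visible region now rows[1,2) x cols[0,32) = 1x32
Op 3 fold_right: fold axis v@16; visible region now rows[1,2) x cols[16,32) = 1x16
Op 4 fold_left: fold axis v@24; visible region now rows[1,2) x cols[16,24) = 1x8
Op 5 cut(0, 1): punch at orig (1,17); cuts so far [(1, 17)]; region rows[1,2) x cols[16,24) = 1x8
Op 6 cut(0, 3): punch at orig (1,19); cuts so far [(1, 17), (1, 19)]; region rows[1,2) x cols[16,24) = 1x8
Unfold 1 (reflect across v@24): 4 holes -> [(1, 17), (1, 19), (1, 28), (1, 30)]
Unfold 2 (reflect across v@16): 8 holes -> [(1, 1), (1, 3), (1, 12), (1, 14), (1, 17), (1, 19), (1, 28), (1, 30)]
Unfold 3 (reflect across h@1): 16 holes -> [(0, 1), (0, 3), (0, 12), (0, 14), (0, 17), (0, 19), (0, 28), (0, 30), (1, 1), (1, 3), (1, 12), (1, 14), (1, 17), (1, 19), (1, 28), (1, 30)]
Unfold 4 (reflect across h@2): 32 holes -> [(0, 1), (0, 3), (0, 12), (0, 14), (0, 17), (0, 19), (0, 28), (0, 30), (1, 1), (1, 3), (1, 12), (1, 14), (1, 17), (1, 19), (1, 28), (1, 30), (2, 1), (2, 3), (2, 12), (2, 14), (2, 17), (2, 19), (2, 28), (2, 30), (3, 1), (3, 3), (3, 12), (3, 14), (3, 17), (3, 19), (3, 28), (3, 30)]
Holes: [(0, 1), (0, 3), (0, 12), (0, 14), (0, 17), (0, 19), (0, 28), (0, 30), (1, 1), (1, 3), (1, 12), (1, 14), (1, 17), (1, 19), (1, 28), (1, 30), (2, 1), (2, 3), (2, 12), (2, 14), (2, 17), (2, 19), (2, 28), (2, 30), (3, 1), (3, 3), (3, 12), (3, 14), (3, 17), (3, 19), (3, 28), (3, 30)]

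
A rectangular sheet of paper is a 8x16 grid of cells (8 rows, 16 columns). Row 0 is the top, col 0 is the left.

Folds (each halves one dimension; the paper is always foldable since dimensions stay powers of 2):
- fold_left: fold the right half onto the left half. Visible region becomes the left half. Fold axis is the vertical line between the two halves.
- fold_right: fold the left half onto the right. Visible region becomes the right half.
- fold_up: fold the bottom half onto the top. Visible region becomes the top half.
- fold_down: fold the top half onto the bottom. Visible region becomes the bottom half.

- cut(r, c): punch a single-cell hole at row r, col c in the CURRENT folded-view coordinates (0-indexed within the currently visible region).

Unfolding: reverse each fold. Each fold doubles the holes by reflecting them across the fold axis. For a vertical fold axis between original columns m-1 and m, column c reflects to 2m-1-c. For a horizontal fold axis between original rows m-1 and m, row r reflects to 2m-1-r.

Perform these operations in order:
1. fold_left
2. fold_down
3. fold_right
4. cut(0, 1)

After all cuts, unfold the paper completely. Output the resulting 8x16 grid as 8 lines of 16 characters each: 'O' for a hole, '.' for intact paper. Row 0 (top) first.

Op 1 fold_left: fold axis v@8; visible region now rows[0,8) x cols[0,8) = 8x8
Op 2 fold_down: fold axis h@4; visible region now rows[4,8) x cols[0,8) = 4x8
Op 3 fold_right: fold axis v@4; visible region now rows[4,8) x cols[4,8) = 4x4
Op 4 cut(0, 1): punch at orig (4,5); cuts so far [(4, 5)]; region rows[4,8) x cols[4,8) = 4x4
Unfold 1 (reflect across v@4): 2 holes -> [(4, 2), (4, 5)]
Unfold 2 (reflect across h@4): 4 holes -> [(3, 2), (3, 5), (4, 2), (4, 5)]
Unfold 3 (reflect across v@8): 8 holes -> [(3, 2), (3, 5), (3, 10), (3, 13), (4, 2), (4, 5), (4, 10), (4, 13)]

Answer: ................
................
................
..O..O....O..O..
..O..O....O..O..
................
................
................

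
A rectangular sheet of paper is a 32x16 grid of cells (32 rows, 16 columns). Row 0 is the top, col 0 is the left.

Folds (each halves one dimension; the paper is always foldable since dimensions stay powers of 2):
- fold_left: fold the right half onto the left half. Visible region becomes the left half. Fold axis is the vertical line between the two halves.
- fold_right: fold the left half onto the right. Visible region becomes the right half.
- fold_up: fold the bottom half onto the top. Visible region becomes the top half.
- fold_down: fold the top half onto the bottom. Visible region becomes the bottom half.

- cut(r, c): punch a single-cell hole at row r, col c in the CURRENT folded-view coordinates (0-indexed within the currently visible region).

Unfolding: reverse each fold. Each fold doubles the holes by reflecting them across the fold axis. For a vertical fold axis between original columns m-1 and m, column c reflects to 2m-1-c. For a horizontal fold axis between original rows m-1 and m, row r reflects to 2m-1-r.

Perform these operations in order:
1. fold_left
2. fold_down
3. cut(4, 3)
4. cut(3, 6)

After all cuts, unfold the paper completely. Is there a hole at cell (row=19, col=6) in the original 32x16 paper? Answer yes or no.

Answer: yes

Derivation:
Op 1 fold_left: fold axis v@8; visible region now rows[0,32) x cols[0,8) = 32x8
Op 2 fold_down: fold axis h@16; visible region now rows[16,32) x cols[0,8) = 16x8
Op 3 cut(4, 3): punch at orig (20,3); cuts so far [(20, 3)]; region rows[16,32) x cols[0,8) = 16x8
Op 4 cut(3, 6): punch at orig (19,6); cuts so far [(19, 6), (20, 3)]; region rows[16,32) x cols[0,8) = 16x8
Unfold 1 (reflect across h@16): 4 holes -> [(11, 3), (12, 6), (19, 6), (20, 3)]
Unfold 2 (reflect across v@8): 8 holes -> [(11, 3), (11, 12), (12, 6), (12, 9), (19, 6), (19, 9), (20, 3), (20, 12)]
Holes: [(11, 3), (11, 12), (12, 6), (12, 9), (19, 6), (19, 9), (20, 3), (20, 12)]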